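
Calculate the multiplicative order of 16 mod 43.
Powers of 16 mod 43: 16^1≡16, 16^2≡41, 16^3≡11, 16^4≡4, 16^5≡21, 16^6≡35, 16^7≡1. Order = 7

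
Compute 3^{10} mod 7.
4

Using successive squaring:
Binary expansion of 10: 1010
Powers of 3 mod 7 (each is the square of the previous):
  3^1 ≡ 3 (mod 7)
  3^2 ≡ 3² = 9 ≡ 2 (mod 7)
  3^4 ≡ 2² = 4 ≡ 4 (mod 7)
  3^8 ≡ 4² = 16 ≡ 2 (mod 7)
10 = 8 + 2, so 3^10 = 3^8 × 3^2 ≡ 2 × 2 (mod 7)
Multiplying step by step:
  2 × 2 = 4 ≡ 4 (mod 7)
Result: 3^10 ≡ 4 (mod 7)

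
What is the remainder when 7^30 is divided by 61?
Using repeated squaring. 30 = 16 + 8 + 4 + 2 (binary 11110). Repeated squaring mod 61: 7^1 ≡ 7; 7^2 ≡ 7² = 49 ≡ 49; 7^4 ≡ 49² = 2401 ≡ 22; 7^8 ≡ 22² = 484 ≡ 57; 7^16 ≡ 57² = 3249 ≡ 16. Multiply: 7^30 = 7^16 × 7^8 × 7^4 × 7^2 ≡ 16 × 57 × 22 × 49 (mod 61): 16 × 57 = 912 ≡ 58; 58 × 22 = 1276 ≡ 56; 56 × 49 = 2744 ≡ 60. So 7^30 ≡ 60 (mod 61).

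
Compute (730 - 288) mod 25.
17

(730 - 288) = 442
442 mod 25 = 17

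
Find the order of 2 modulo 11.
Powers of 2 mod 11: 2^1≡2, 2^2≡4, 2^3≡8, 2^4≡5, 2^5≡10, 2^6≡9, 2^7≡7, 2^8≡3, 2^9≡6, 2^10≡1. Order = 10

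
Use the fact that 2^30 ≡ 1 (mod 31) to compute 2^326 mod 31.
By Fermat: 2^{30} ≡ 1 (mod 31). 326 ≡ 26 (mod 30). So 2^{326} ≡ 2^{26} ≡ 2 (mod 31)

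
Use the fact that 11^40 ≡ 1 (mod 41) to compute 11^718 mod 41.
By Fermat: 11^{40} ≡ 1 (mod 41). 718 ≡ 38 (mod 40). So 11^{718} ≡ 11^{38} ≡ 20 (mod 41)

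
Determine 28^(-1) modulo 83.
28^(-1) ≡ 3 (mod 83). Verification: 28 × 3 = 84 ≡ 1 (mod 83)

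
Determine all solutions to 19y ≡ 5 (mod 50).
45

Since gcd(19, 50) = 1 divides 5, a solution exists.
Multiply both sides by the inverse of 19 mod 50:
  19^(-1) mod 50 = 29
  x ≡ 29 × 5 ≡ 145 ≡ 45 (mod 50)
Verification: 19 × 45 = 855 = 17 × 50 + 5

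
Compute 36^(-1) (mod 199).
36^(-1) ≡ 94 (mod 199). Verification: 36 × 94 = 3384 ≡ 1 (mod 199)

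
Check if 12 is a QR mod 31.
By Euler's criterion: 12^{15} ≡ 30 (mod 31). Since this equals -1 (≡ 30), 12 is not a QR.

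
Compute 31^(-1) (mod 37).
31^(-1) ≡ 6 (mod 37). Verification: 31 × 6 = 186 ≡ 1 (mod 37)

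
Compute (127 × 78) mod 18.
6

(127 × 78) = 9906
9906 mod 18 = 6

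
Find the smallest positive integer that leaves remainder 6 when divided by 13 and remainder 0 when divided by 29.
M = 13 × 29 = 377. M₁ = 29, y₁ ≡ 9 (mod 13). M₂ = 13, y₂ ≡ 9 (mod 29). m = 6×29×9 + 0×13×9 ≡ 58 (mod 377). The smallest positive such number is 58.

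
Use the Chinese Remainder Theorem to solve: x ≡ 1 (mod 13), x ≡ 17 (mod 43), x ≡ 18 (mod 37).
18851

Using the Chinese Remainder Theorem:
M = product of moduli = 20683
For equation 1: M_1 = 1591, 1591 ≡ 5 (mod 13), inverse of 1591 mod 13 is 8 (check: 5 × 8 = 40 ≡ 1 (mod 13))
For equation 2: M_2 = 481, 481 ≡ 8 (mod 43), inverse of 481 mod 43 is 27 (check: 8 × 27 = 216 ≡ 1 (mod 43))
For equation 3: M_3 = 559, 559 ≡ 4 (mod 37), inverse of 559 mod 37 is 28 (check: 4 × 28 = 112 ≡ 1 (mod 37))
Combine: x ≡ Σ r_i×M_i×(M_i⁻¹ mod m_i) = 1×1591×8 + 17×481×27 + 18×559×28 = 12728 + 220779 + 281736 = 515243
515243 mod 20683 = 18851
x ≡ 18851 (mod 20683)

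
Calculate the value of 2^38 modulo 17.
Using Fermat: 2^{16} ≡ 1 (mod 17). 38 ≡ 6 (mod 16). So 2^{38} ≡ 2^{6} ≡ 13 (mod 17)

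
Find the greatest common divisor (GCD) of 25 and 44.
1

Using the Euclidean algorithm:
25 = 0 × 44 + 25
44 = 1 × 25 + 19
25 = 1 × 19 + 6
19 = 3 × 6 + 1
6 = 6 × 1 + 0

GCD(25, 44) = 1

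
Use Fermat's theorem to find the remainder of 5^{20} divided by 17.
13

By Fermat's Little Theorem, a^(p-1) ≡ 1 (mod p) for prime p and gcd(a, p) = 1
Here p = 17, so 5^16 ≡ 1 (mod 17)
We can reduce the exponent: 20 mod 16 = 4
So 5^20 ≡ 5^4 (mod 17)
Computing: 5^4 mod 17 = 13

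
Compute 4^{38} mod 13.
3

Using successive squaring:
Binary expansion of 38: 100110
Powers of 4 mod 13 (each is the square of the previous):
  4^1 ≡ 4 (mod 13)
  4^2 ≡ 4² = 16 ≡ 3 (mod 13)
  4^4 ≡ 3² = 9 ≡ 9 (mod 13)
  4^8 ≡ 9² = 81 ≡ 3 (mod 13)
  4^16 ≡ 3² = 9 ≡ 9 (mod 13)
  4^32 ≡ 9² = 81 ≡ 3 (mod 13)
38 = 32 + 4 + 2, so 4^38 = 4^32 × 4^4 × 4^2 ≡ 3 × 9 × 3 (mod 13)
Multiplying step by step:
  3 × 9 = 27 ≡ 1 (mod 13)
  1 × 3 = 3 ≡ 3 (mod 13)
Result: 4^38 ≡ 3 (mod 13)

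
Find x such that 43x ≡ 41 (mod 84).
83

Since gcd(43, 84) = 1 divides 41, a solution exists.
Multiply both sides by the inverse of 43 mod 84:
  43^(-1) mod 84 = 43
  x ≡ 43 × 41 ≡ 1763 ≡ 83 (mod 84)
Verification: 43 × 83 = 3569 = 42 × 84 + 41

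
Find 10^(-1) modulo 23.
7

Using Extended Euclidean Algorithm:
gcd(10, 23) = 1
Bezout coefficients: 10 × 7 + 23 × -3 = 1
So 10 × 7 ≡ 1 (mod 23)
The inverse is 7 mod 23 = 7
Verification: 10 × 7 = 70 = 3 × 23 + 1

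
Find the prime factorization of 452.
2^2 × 113

Divide by primes starting from smallest:
452 ÷ 2 = 226
226 ÷ 2 = 113
113 ÷ 113 = 1

452 = 2^2 × 113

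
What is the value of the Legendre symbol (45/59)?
(45/59) = 45^{29} mod 59 = 1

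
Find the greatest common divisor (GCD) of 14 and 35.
7

Using the Euclidean algorithm:
14 = 0 × 35 + 14
35 = 2 × 14 + 7
14 = 2 × 7 + 0

GCD(14, 35) = 7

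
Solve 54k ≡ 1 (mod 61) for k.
26

Using Extended Euclidean Algorithm:
gcd(54, 61) = 1
Bezout coefficients: 54 × 26 + 61 × -23 = 1
So 54 × 26 ≡ 1 (mod 61)
The inverse is 26 mod 61 = 26
Verification: 54 × 26 = 1404 = 23 × 61 + 1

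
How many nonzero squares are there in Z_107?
For prime 107, there are (p-1)/2 = (107-1)/2 = 53 quadratic residues (excluding 0).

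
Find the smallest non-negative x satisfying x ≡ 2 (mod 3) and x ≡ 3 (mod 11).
M = 3 × 11 = 33. M₁ = 11, y₁ ≡ 2 (mod 3). M₂ = 3, y₂ ≡ 4 (mod 11). x = 2×11×2 + 3×3×4 ≡ 14 (mod 33)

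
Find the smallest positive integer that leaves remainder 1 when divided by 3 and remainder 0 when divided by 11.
M = 3 × 11 = 33. M₁ = 11, y₁ ≡ 2 (mod 3). M₂ = 3, y₂ ≡ 4 (mod 11). y = 1×11×2 + 0×3×4 ≡ 22 (mod 33). The smallest positive such number is 22.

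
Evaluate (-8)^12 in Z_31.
Using repeated squaring. (-8) ≡ 23 (mod 31). 12 = 8 + 4 (binary 1100). Repeated squaring mod 31: 23^1 ≡ 23; 23^2 ≡ 23² = 529 ≡ 2; 23^4 ≡ 2² = 4 ≡ 4; 23^8 ≡ 4² = 16 ≡ 16. Multiply: (-8)^12 ≡ 23^8 × 23^4 ≡ 16 × 4 (mod 31): 16 × 4 = 64 ≡ 2. So (-8)^12 ≡ 2 (mod 31).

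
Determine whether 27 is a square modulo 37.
By Euler's criterion: 27^{18} ≡ 1 (mod 37). Since this equals 1, 27 is a QR.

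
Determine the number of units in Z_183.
120

Prime factorization: 183 = 3 × 61
Using the formula φ(n) = n × Π(1 - 1/p) for each prime factor p:
φ(183) = 183 × (1 - 1/3) × (1 - 1/61)
φ(183) = 120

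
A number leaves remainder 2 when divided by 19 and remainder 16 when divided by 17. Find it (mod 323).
M = 19 × 17 = 323. M₁ = 17, y₁ ≡ 9 (mod 19). M₂ = 19, y₂ ≡ 9 (mod 17). z = 2×17×9 + 16×19×9 ≡ 135 (mod 323)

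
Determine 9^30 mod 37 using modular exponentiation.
Using repeated squaring. 30 = 16 + 8 + 4 + 2 (binary 11110). Repeated squaring mod 37: 9^1 ≡ 9; 9^2 ≡ 9² = 81 ≡ 7; 9^4 ≡ 7² = 49 ≡ 12; 9^8 ≡ 12² = 144 ≡ 33; 9^16 ≡ 33² = 1089 ≡ 16. Multiply: 9^30 = 9^16 × 9^8 × 9^4 × 9^2 ≡ 16 × 33 × 12 × 7 (mod 37): 16 × 33 = 528 ≡ 10; 10 × 12 = 120 ≡ 9; 9 × 7 = 63 ≡ 26. So 9^30 ≡ 26 (mod 37).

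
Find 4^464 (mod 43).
Using Fermat: 4^{42} ≡ 1 (mod 43). 464 ≡ 2 (mod 42). So 4^{464} ≡ 4^{2} ≡ 16 (mod 43)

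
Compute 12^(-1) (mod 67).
28

Using Extended Euclidean Algorithm:
gcd(12, 67) = 1
Bezout coefficients: 12 × 28 + 67 × -5 = 1
So 12 × 28 ≡ 1 (mod 67)
The inverse is 28 mod 67 = 28
Verification: 12 × 28 = 336 = 5 × 67 + 1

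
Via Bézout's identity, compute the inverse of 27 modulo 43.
Extended GCD: 27(8) + 43(-5) = 1. So 27^(-1) ≡ 8 ≡ 8 (mod 43). Verify: 27 × 8 = 216 ≡ 1 (mod 43)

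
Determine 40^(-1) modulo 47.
40^(-1) ≡ 20 (mod 47). Verification: 40 × 20 = 800 ≡ 1 (mod 47)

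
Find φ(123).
80

Prime factorization: 123 = 3 × 41
Using the formula φ(n) = n × Π(1 - 1/p) for each prime factor p:
φ(123) = 123 × (1 - 1/3) × (1 - 1/41)
φ(123) = 80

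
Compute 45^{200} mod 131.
84

Using successive squaring:
Binary expansion of 200: 11001000
Powers of 45 mod 131 (each is the square of the previous):
  45^1 ≡ 45 (mod 131)
  45^2 ≡ 45² = 2025 ≡ 60 (mod 131)
  45^4 ≡ 60² = 3600 ≡ 63 (mod 131)
  45^8 ≡ 63² = 3969 ≡ 39 (mod 131)
  45^16 ≡ 39² = 1521 ≡ 80 (mod 131)
  45^32 ≡ 80² = 6400 ≡ 112 (mod 131)
  45^64 ≡ 112² = 12544 ≡ 99 (mod 131)
  45^128 ≡ 99² = 9801 ≡ 107 (mod 131)
200 = 128 + 64 + 8, so 45^200 = 45^128 × 45^64 × 45^8 ≡ 107 × 99 × 39 (mod 131)
Multiplying step by step:
  107 × 99 = 10593 ≡ 113 (mod 131)
  113 × 39 = 4407 ≡ 84 (mod 131)
Result: 45^200 ≡ 84 (mod 131)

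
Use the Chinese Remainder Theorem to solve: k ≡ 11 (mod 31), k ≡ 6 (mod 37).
228

Using the Chinese Remainder Theorem:
M = product of moduli = 1147
For equation 1: M_1 = 37, 37 ≡ 6 (mod 31), inverse of 37 mod 31 is 26 (check: 6 × 26 = 156 ≡ 1 (mod 31))
For equation 2: M_2 = 31, 31 ≡ 31 (mod 37), inverse of 31 mod 37 is 6 (check: 31 × 6 = 186 ≡ 1 (mod 37))
Combine: k ≡ Σ r_i×M_i×(M_i⁻¹ mod m_i) = 11×37×26 + 6×31×6 = 10582 + 1116 = 11698
11698 mod 1147 = 228
k ≡ 228 (mod 1147)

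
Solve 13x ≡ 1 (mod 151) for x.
13^(-1) ≡ 93 (mod 151). Verification: 13 × 93 = 1209 ≡ 1 (mod 151)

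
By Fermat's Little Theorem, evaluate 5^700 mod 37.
By Fermat: 5^{36} ≡ 1 (mod 37). 700 ≡ 16 (mod 36). So 5^{700} ≡ 5^{16} ≡ 34 (mod 37)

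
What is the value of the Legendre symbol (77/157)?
(77/157) = 77^{78} mod 157 = -1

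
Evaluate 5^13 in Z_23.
Using repeated squaring. 13 = 8 + 4 + 1 (binary 1101). Repeated squaring mod 23: 5^1 ≡ 5; 5^2 ≡ 5² = 25 ≡ 2; 5^4 ≡ 2² = 4 ≡ 4; 5^8 ≡ 4² = 16 ≡ 16. Multiply: 5^13 = 5^8 × 5^4 × 5^1 ≡ 16 × 4 × 5 (mod 23): 16 × 4 = 64 ≡ 18; 18 × 5 = 90 ≡ 21. So 5^13 ≡ 21 (mod 23).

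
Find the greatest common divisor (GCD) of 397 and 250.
1

Using the Euclidean algorithm:
397 = 1 × 250 + 147
250 = 1 × 147 + 103
147 = 1 × 103 + 44
103 = 2 × 44 + 15
44 = 2 × 15 + 14
15 = 1 × 14 + 1
14 = 14 × 1 + 0

GCD(397, 250) = 1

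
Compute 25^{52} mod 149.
73

Using successive squaring:
Binary expansion of 52: 110100
Powers of 25 mod 149 (each is the square of the previous):
  25^1 ≡ 25 (mod 149)
  25^2 ≡ 25² = 625 ≡ 29 (mod 149)
  25^4 ≡ 29² = 841 ≡ 96 (mod 149)
  25^8 ≡ 96² = 9216 ≡ 127 (mod 149)
  25^16 ≡ 127² = 16129 ≡ 37 (mod 149)
  25^32 ≡ 37² = 1369 ≡ 28 (mod 149)
52 = 32 + 16 + 4, so 25^52 = 25^32 × 25^16 × 25^4 ≡ 28 × 37 × 96 (mod 149)
Multiplying step by step:
  28 × 37 = 1036 ≡ 142 (mod 149)
  142 × 96 = 13632 ≡ 73 (mod 149)
Result: 25^52 ≡ 73 (mod 149)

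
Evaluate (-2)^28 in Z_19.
Using Fermat: (-2)^{18} ≡ 1 (mod 19). 28 ≡ 10 (mod 18). So (-2)^{28} ≡ (-2)^{10} ≡ 17 (mod 19)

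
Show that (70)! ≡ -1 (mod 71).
(70)! mod 71 = 70. Since this equals -1 (mod 71), Wilson confirms 71 is prime.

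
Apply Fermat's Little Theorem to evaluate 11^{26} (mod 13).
4

By Fermat's Little Theorem, a^(p-1) ≡ 1 (mod p) for prime p and gcd(a, p) = 1
Here p = 13, so 11^12 ≡ 1 (mod 13)
We can reduce the exponent: 26 mod 12 = 2
So 11^26 ≡ 11^2 (mod 13)
Computing: 11^2 mod 13 = 4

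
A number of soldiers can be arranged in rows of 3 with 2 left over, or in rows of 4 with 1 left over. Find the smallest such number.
M = 3 × 4 = 12. M₁ = 4, y₁ ≡ 1 (mod 3). M₂ = 3, y₂ ≡ 3 (mod 4). k = 2×4×1 + 1×3×3 ≡ 5 (mod 12). The smallest positive such number is 5.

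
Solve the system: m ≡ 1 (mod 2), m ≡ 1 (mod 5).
M = 2 × 5 = 10. M₁ = 5, y₁ ≡ 1 (mod 2). M₂ = 2, y₂ ≡ 3 (mod 5). m = 1×5×1 + 1×2×3 ≡ 1 (mod 10)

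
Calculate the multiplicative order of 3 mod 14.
Powers of 3 mod 14: 3^1≡3, 3^2≡9, 3^3≡13, 3^4≡11, 3^5≡5, 3^6≡1. Order = 6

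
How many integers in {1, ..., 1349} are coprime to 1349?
1260

Prime factorization: 1349 = 19 × 71
Using the formula φ(n) = n × Π(1 - 1/p) for each prime factor p:
φ(1349) = 1349 × (1 - 1/19) × (1 - 1/71)
φ(1349) = 1260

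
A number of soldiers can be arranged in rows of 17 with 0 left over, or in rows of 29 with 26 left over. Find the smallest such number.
M = 17 × 29 = 493. M₁ = 29, y₁ ≡ 10 (mod 17). M₂ = 17, y₂ ≡ 12 (mod 29). m = 0×29×10 + 26×17×12 ≡ 374 (mod 493). The smallest positive such number is 374.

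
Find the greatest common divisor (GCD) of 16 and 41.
1

Using the Euclidean algorithm:
16 = 0 × 41 + 16
41 = 2 × 16 + 9
16 = 1 × 9 + 7
9 = 1 × 7 + 2
7 = 3 × 2 + 1
2 = 2 × 1 + 0

GCD(16, 41) = 1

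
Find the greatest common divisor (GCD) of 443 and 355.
1

Using the Euclidean algorithm:
443 = 1 × 355 + 88
355 = 4 × 88 + 3
88 = 29 × 3 + 1
3 = 3 × 1 + 0

GCD(443, 355) = 1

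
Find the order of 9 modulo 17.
Powers of 9 mod 17: 9^1≡9, 9^2≡13, 9^3≡15, 9^4≡16, 9^5≡8, 9^6≡4, 9^7≡2, 9^8≡1. Order = 8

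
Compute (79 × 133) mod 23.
19

(79 × 133) = 10507
10507 mod 23 = 19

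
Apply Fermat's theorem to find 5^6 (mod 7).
By Fermat's Little Theorem, 5^{6} ≡ 1 (mod 7) since 7 is prime and gcd(5, 7) = 1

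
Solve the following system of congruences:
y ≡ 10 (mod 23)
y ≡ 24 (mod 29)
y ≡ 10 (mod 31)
16409

Using the Chinese Remainder Theorem:
M = product of moduli = 20677
For equation 1: M_1 = 899, 899 ≡ 2 (mod 23), inverse of 899 mod 23 is 12 (check: 2 × 12 = 24 ≡ 1 (mod 23))
For equation 2: M_2 = 713, 713 ≡ 17 (mod 29), inverse of 713 mod 29 is 12 (check: 17 × 12 = 204 ≡ 1 (mod 29))
For equation 3: M_3 = 667, 667 ≡ 16 (mod 31), inverse of 667 mod 31 is 2 (check: 16 × 2 = 32 ≡ 1 (mod 31))
Combine: y ≡ Σ r_i×M_i×(M_i⁻¹ mod m_i) = 10×899×12 + 24×713×12 + 10×667×2 = 107880 + 205344 + 13340 = 326564
326564 mod 20677 = 16409
y ≡ 16409 (mod 20677)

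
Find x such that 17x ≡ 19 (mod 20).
7

Since gcd(17, 20) = 1 divides 19, a solution exists.
Multiply both sides by the inverse of 17 mod 20:
  17^(-1) mod 20 = 13
  x ≡ 13 × 19 ≡ 247 ≡ 7 (mod 20)
Verification: 17 × 7 = 119 = 5 × 20 + 19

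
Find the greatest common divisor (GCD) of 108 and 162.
54

Using the Euclidean algorithm:
108 = 0 × 162 + 108
162 = 1 × 108 + 54
108 = 2 × 54 + 0

GCD(108, 162) = 54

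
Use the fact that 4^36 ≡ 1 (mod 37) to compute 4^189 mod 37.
By Fermat: 4^{36} ≡ 1 (mod 37). 189 = 5×36 + 9. So 4^{189} ≡ 4^{9} ≡ 36 (mod 37)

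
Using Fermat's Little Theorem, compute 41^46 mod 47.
By Fermat's Little Theorem, 41^{46} ≡ 1 (mod 47) since 47 is prime and gcd(41, 47) = 1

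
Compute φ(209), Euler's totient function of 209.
180

Prime factorization: 209 = 11 × 19
Using the formula φ(n) = n × Π(1 - 1/p) for each prime factor p:
φ(209) = 209 × (1 - 1/11) × (1 - 1/19)
φ(209) = 180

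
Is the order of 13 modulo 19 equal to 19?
No, the actual order is 18, not 19.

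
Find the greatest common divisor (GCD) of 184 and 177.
1

Using the Euclidean algorithm:
184 = 1 × 177 + 7
177 = 25 × 7 + 2
7 = 3 × 2 + 1
2 = 2 × 1 + 0

GCD(184, 177) = 1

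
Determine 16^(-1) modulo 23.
16^(-1) ≡ 13 (mod 23). Verification: 16 × 13 = 208 ≡ 1 (mod 23)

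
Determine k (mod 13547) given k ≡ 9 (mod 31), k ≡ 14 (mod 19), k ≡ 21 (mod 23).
1838

Using the Chinese Remainder Theorem:
M = product of moduli = 13547
For equation 1: M_1 = 437, 437 ≡ 3 (mod 31), inverse of 437 mod 31 is 21 (check: 3 × 21 = 63 ≡ 1 (mod 31))
For equation 2: M_2 = 713, 713 ≡ 10 (mod 19), inverse of 713 mod 19 is 2 (check: 10 × 2 = 20 ≡ 1 (mod 19))
For equation 3: M_3 = 589, 589 ≡ 14 (mod 23), inverse of 589 mod 23 is 5 (check: 14 × 5 = 70 ≡ 1 (mod 23))
Combine: k ≡ Σ r_i×M_i×(M_i⁻¹ mod m_i) = 9×437×21 + 14×713×2 + 21×589×5 = 82593 + 19964 + 61845 = 164402
164402 mod 13547 = 1838
k ≡ 1838 (mod 13547)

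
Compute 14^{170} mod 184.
8

Using successive squaring:
Binary expansion of 170: 10101010
Powers of 14 mod 184 (each is the square of the previous):
  14^1 ≡ 14 (mod 184)
  14^2 ≡ 14² = 196 ≡ 12 (mod 184)
  14^4 ≡ 12² = 144 ≡ 144 (mod 184)
  14^8 ≡ 144² = 20736 ≡ 128 (mod 184)
  14^16 ≡ 128² = 16384 ≡ 8 (mod 184)
  14^32 ≡ 8² = 64 ≡ 64 (mod 184)
  14^64 ≡ 64² = 4096 ≡ 48 (mod 184)
  14^128 ≡ 48² = 2304 ≡ 96 (mod 184)
170 = 128 + 32 + 8 + 2, so 14^170 = 14^128 × 14^32 × 14^8 × 14^2 ≡ 96 × 64 × 128 × 12 (mod 184)
Multiplying step by step:
  96 × 64 = 6144 ≡ 72 (mod 184)
  72 × 128 = 9216 ≡ 16 (mod 184)
  16 × 12 = 192 ≡ 8 (mod 184)
Result: 14^170 ≡ 8 (mod 184)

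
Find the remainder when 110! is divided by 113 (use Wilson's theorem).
(112)! = (110)! × (111) × (112) ≡ -1 (mod 113). So (110)! ≡ -1 × [(112)(111)]^(-1) ≡ 56 (mod 113)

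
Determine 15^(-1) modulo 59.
15^(-1) ≡ 4 (mod 59). Verification: 15 × 4 = 60 ≡ 1 (mod 59)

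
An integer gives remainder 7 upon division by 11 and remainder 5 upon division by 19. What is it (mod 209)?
M = 11 × 19 = 209. M₁ = 19, y₁ ≡ 7 (mod 11). M₂ = 11, y₂ ≡ 7 (mod 19). x = 7×19×7 + 5×11×7 ≡ 62 (mod 209). The smallest positive such number is 62.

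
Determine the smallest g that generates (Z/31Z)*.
3

A primitive root g modulo p has order p-1 = 30
Prime divisors of 30: [2, 3, 5]
g is a primitive root iff g^(30/q) ≢ 1 (mod 31) for each prime divisor q
Testing small values:
  g = 2: 2^15 ≡ 1, 2^10 ≡ 1, 2^6 ≡ 2 (mod 31) → 2^15 ≡ 1, not primitive root
  g = 3: 3^15 ≡ 30, 3^10 ≡ 25, 3^6 ≡ 16 (mod 31) → none is 1, primitive root!
The smallest primitive root is 3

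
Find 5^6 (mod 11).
6 = 4 + 2 (binary 110). Repeated squaring mod 11: 5^1 ≡ 5; 5^2 ≡ 5² = 25 ≡ 3; 5^4 ≡ 3² = 9 ≡ 9. Multiply: 5^6 = 5^4 × 5^2 ≡ 9 × 3 (mod 11): 9 × 3 = 27 ≡ 5. So 5^6 ≡ 5 (mod 11).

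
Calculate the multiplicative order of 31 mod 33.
Powers of 31 mod 33: 31^1≡31, 31^2≡4, 31^3≡25, 31^4≡16, 31^5≡1. Order = 5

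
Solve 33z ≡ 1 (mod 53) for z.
33^(-1) ≡ 45 (mod 53). Verification: 33 × 45 = 1485 ≡ 1 (mod 53)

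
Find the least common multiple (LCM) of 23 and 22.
506

First find GCD(23, 22) using the Euclidean algorithm:
23 = 1 × 22 + 1
22 = 22 × 1 + 0
GCD(23, 22) = 1

LCM formula: LCM(a, b) = (a × b) / GCD(a, b)
LCM(23, 22) = (23 × 22) / 1
LCM(23, 22) = 506 / 1
LCM(23, 22) = 506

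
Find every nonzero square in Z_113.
QRs mod 113: {1, 2, 4, 7, 8, 9, 11, 13, 14, 15, 16, 18, 22, 25, 26, 28, 30, 31, 32, 36, 41, 44, 49, 50, 51, 52, 53, 56, 57, 60, 61, 62, 63, 64, 69, 72, 77, 81, 82, 83, 85, 87, 88, 91, 95, 97, 98, 99, 100, 102, 104, 105, 106, 109, 111, 112}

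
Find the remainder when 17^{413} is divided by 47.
By Fermat: 17^{46} ≡ 1 (mod 47). 413 = 8×46 + 45. So 17^{413} ≡ 17^{45} ≡ 36 (mod 47)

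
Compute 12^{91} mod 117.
90

Using successive squaring:
Binary expansion of 91: 1011011
Powers of 12 mod 117 (each is the square of the previous):
  12^1 ≡ 12 (mod 117)
  12^2 ≡ 12² = 144 ≡ 27 (mod 117)
  12^4 ≡ 27² = 729 ≡ 27 (mod 117)
  12^8 ≡ 27² = 729 ≡ 27 (mod 117)
  12^16 ≡ 27² = 729 ≡ 27 (mod 117)
  12^32 ≡ 27² = 729 ≡ 27 (mod 117)
  12^64 ≡ 27² = 729 ≡ 27 (mod 117)
91 = 64 + 16 + 8 + 2 + 1, so 12^91 = 12^64 × 12^16 × 12^8 × 12^2 × 12^1 ≡ 27 × 27 × 27 × 27 × 12 (mod 117)
Multiplying step by step:
  27 × 27 = 729 ≡ 27 (mod 117)
  27 × 27 = 729 ≡ 27 (mod 117)
  27 × 27 = 729 ≡ 27 (mod 117)
  27 × 12 = 324 ≡ 90 (mod 117)
Result: 12^91 ≡ 90 (mod 117)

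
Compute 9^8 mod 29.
8 = 8 (binary 1000). Repeated squaring mod 29: 9^1 ≡ 9; 9^2 ≡ 9² = 81 ≡ 23; 9^4 ≡ 23² = 529 ≡ 7; 9^8 ≡ 7² = 49 ≡ 20. So 9^8 ≡ 20 (mod 29).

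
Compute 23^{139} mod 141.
23

Using successive squaring:
Binary expansion of 139: 10001011
Powers of 23 mod 141 (each is the square of the previous):
  23^1 ≡ 23 (mod 141)
  23^2 ≡ 23² = 529 ≡ 106 (mod 141)
  23^4 ≡ 106² = 11236 ≡ 97 (mod 141)
  23^8 ≡ 97² = 9409 ≡ 103 (mod 141)
  23^16 ≡ 103² = 10609 ≡ 34 (mod 141)
  23^32 ≡ 34² = 1156 ≡ 28 (mod 141)
  23^64 ≡ 28² = 784 ≡ 79 (mod 141)
  23^128 ≡ 79² = 6241 ≡ 37 (mod 141)
139 = 128 + 8 + 2 + 1, so 23^139 = 23^128 × 23^8 × 23^2 × 23^1 ≡ 37 × 103 × 106 × 23 (mod 141)
Multiplying step by step:
  37 × 103 = 3811 ≡ 4 (mod 141)
  4 × 106 = 424 ≡ 1 (mod 141)
  1 × 23 = 23 ≡ 23 (mod 141)
Result: 23^139 ≡ 23 (mod 141)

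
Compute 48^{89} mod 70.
48

Using successive squaring:
Binary expansion of 89: 1011001
Powers of 48 mod 70 (each is the square of the previous):
  48^1 ≡ 48 (mod 70)
  48^2 ≡ 48² = 2304 ≡ 64 (mod 70)
  48^4 ≡ 64² = 4096 ≡ 36 (mod 70)
  48^8 ≡ 36² = 1296 ≡ 36 (mod 70)
  48^16 ≡ 36² = 1296 ≡ 36 (mod 70)
  48^32 ≡ 36² = 1296 ≡ 36 (mod 70)
  48^64 ≡ 36² = 1296 ≡ 36 (mod 70)
89 = 64 + 16 + 8 + 1, so 48^89 = 48^64 × 48^16 × 48^8 × 48^1 ≡ 36 × 36 × 36 × 48 (mod 70)
Multiplying step by step:
  36 × 36 = 1296 ≡ 36 (mod 70)
  36 × 36 = 1296 ≡ 36 (mod 70)
  36 × 48 = 1728 ≡ 48 (mod 70)
Result: 48^89 ≡ 48 (mod 70)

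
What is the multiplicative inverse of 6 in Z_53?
9

Using Extended Euclidean Algorithm:
gcd(6, 53) = 1
Bezout coefficients: 6 × 9 + 53 × -1 = 1
So 6 × 9 ≡ 1 (mod 53)
The inverse is 9 mod 53 = 9
Verification: 6 × 9 = 54 = 1 × 53 + 1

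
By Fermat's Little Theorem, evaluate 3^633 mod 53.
By Fermat: 3^{52} ≡ 1 (mod 53). 633 ≡ 9 (mod 52). So 3^{633} ≡ 3^{9} ≡ 20 (mod 53)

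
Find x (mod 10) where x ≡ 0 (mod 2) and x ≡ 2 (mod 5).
M = 2 × 5 = 10. M₁ = 5, y₁ ≡ 1 (mod 2). M₂ = 2, y₂ ≡ 3 (mod 5). x = 0×5×1 + 2×2×3 ≡ 2 (mod 10)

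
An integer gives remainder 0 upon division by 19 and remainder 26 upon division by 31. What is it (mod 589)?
M = 19 × 31 = 589. M₁ = 31, y₁ ≡ 8 (mod 19). M₂ = 19, y₂ ≡ 18 (mod 31). k = 0×31×8 + 26×19×18 ≡ 57 (mod 589). The smallest positive such number is 57.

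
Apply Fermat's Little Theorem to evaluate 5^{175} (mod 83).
55

By Fermat's Little Theorem, a^(p-1) ≡ 1 (mod p) for prime p and gcd(a, p) = 1
Here p = 83, so 5^82 ≡ 1 (mod 83)
We can reduce the exponent: 175 mod 82 = 11
So 5^175 ≡ 5^11 (mod 83)
Computing: 5^11 mod 83 = 55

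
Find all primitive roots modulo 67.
Primitive roots mod 67: {2, 7, 11, 12, 13, 18, 20, 28, 31, 32, 34, 41, 44, 46, 48, 50, 51, 57, 61, 63}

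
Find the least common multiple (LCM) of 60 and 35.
420

First find GCD(60, 35) using the Euclidean algorithm:
60 = 1 × 35 + 25
35 = 1 × 25 + 10
25 = 2 × 10 + 5
10 = 2 × 5 + 0
GCD(60, 35) = 5

LCM formula: LCM(a, b) = (a × b) / GCD(a, b)
LCM(60, 35) = (60 × 35) / 5
LCM(60, 35) = 2100 / 5
LCM(60, 35) = 420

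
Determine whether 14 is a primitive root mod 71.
p - 1 = 70 has prime divisors 2, 5, 7. Check 14^(70/q) mod 71 for each: 14^(70/2) = 14^35 ≡ 70, 14^(70/5) = 14^14 ≡ 5, 14^(70/7) = 14^10 ≡ 1 (mod 71). Since 14^10 ≡ 1 (mod 71), the order of 14 divides 10 (in fact the order is 10) ≠ 70, so it is not a primitive root.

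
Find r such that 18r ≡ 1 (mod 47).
18^(-1) ≡ 34 (mod 47). Verification: 18 × 34 = 612 ≡ 1 (mod 47)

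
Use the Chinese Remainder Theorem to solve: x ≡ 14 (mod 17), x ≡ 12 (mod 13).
116

Using the Chinese Remainder Theorem:
M = product of moduli = 221
For equation 1: M_1 = 13, 13 ≡ 13 (mod 17), inverse of 13 mod 17 is 4 (check: 13 × 4 = 52 ≡ 1 (mod 17))
For equation 2: M_2 = 17, 17 ≡ 4 (mod 13), inverse of 17 mod 13 is 10 (check: 4 × 10 = 40 ≡ 1 (mod 13))
Combine: x ≡ Σ r_i×M_i×(M_i⁻¹ mod m_i) = 14×13×4 + 12×17×10 = 728 + 2040 = 2768
2768 mod 221 = 116
x ≡ 116 (mod 221)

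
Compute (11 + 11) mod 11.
0

(11 + 11) = 22
22 mod 11 = 0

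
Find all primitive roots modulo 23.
Primitive roots mod 23: {5, 7, 10, 11, 14, 15, 17, 19, 20, 21}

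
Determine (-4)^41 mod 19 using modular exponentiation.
Using Fermat: (-4)^{18} ≡ 1 (mod 19). 41 ≡ 5 (mod 18). So (-4)^{41} ≡ (-4)^{5} ≡ 2 (mod 19)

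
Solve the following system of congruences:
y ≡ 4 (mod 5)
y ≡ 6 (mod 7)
34

Using the Chinese Remainder Theorem:
M = product of moduli = 35
For equation 1: M_1 = 7, 7 ≡ 2 (mod 5), inverse of 7 mod 5 is 3 (check: 2 × 3 = 6 ≡ 1 (mod 5))
For equation 2: M_2 = 5, 5 ≡ 5 (mod 7), inverse of 5 mod 7 is 3 (check: 5 × 3 = 15 ≡ 1 (mod 7))
Combine: y ≡ Σ r_i×M_i×(M_i⁻¹ mod m_i) = 4×7×3 + 6×5×3 = 84 + 90 = 174
174 mod 35 = 34
y ≡ 34 (mod 35)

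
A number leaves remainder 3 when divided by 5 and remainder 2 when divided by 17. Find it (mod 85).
M = 5 × 17 = 85. M₁ = 17, y₁ ≡ 3 (mod 5). M₂ = 5, y₂ ≡ 7 (mod 17). t = 3×17×3 + 2×5×7 ≡ 53 (mod 85)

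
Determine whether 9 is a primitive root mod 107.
p - 1 = 106 has prime divisors 2, 53. Check 9^(106/q) mod 107 for each: 9^(106/2) = 9^53 ≡ 1, 9^(106/53) = 9^2 ≡ 81 (mod 107). Since 9^53 ≡ 1 (mod 107), the order of 9 divides 53 (in fact the order is 53) ≠ 106, so it is not a primitive root.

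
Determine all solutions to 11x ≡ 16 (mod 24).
8

Since gcd(11, 24) = 1 divides 16, a solution exists.
Multiply both sides by the inverse of 11 mod 24:
  11^(-1) mod 24 = 11
  x ≡ 11 × 16 ≡ 176 ≡ 8 (mod 24)
Verification: 11 × 8 = 88 = 3 × 24 + 16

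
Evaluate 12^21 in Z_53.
Using repeated squaring. 21 = 16 + 4 + 1 (binary 10101). Repeated squaring mod 53: 12^1 ≡ 12; 12^2 ≡ 12² = 144 ≡ 38; 12^4 ≡ 38² = 1444 ≡ 13; 12^8 ≡ 13² = 169 ≡ 10; 12^16 ≡ 10² = 100 ≡ 47. Multiply: 12^21 = 12^16 × 12^4 × 12^1 ≡ 47 × 13 × 12 (mod 53): 47 × 13 = 611 ≡ 28; 28 × 12 = 336 ≡ 18. So 12^21 ≡ 18 (mod 53).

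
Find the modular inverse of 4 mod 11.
4^(-1) ≡ 3 (mod 11). Verification: 4 × 3 = 12 ≡ 1 (mod 11)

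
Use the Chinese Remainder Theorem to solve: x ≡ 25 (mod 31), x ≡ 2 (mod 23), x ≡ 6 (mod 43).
9294

Using the Chinese Remainder Theorem:
M = product of moduli = 30659
For equation 1: M_1 = 989, 989 ≡ 28 (mod 31), inverse of 989 mod 31 is 10 (check: 28 × 10 = 280 ≡ 1 (mod 31))
For equation 2: M_2 = 1333, 1333 ≡ 22 (mod 23), inverse of 1333 mod 23 is 22 (check: 22 × 22 = 484 ≡ 1 (mod 23))
For equation 3: M_3 = 713, 713 ≡ 25 (mod 43), inverse of 713 mod 43 is 31 (check: 25 × 31 = 775 ≡ 1 (mod 43))
Combine: x ≡ Σ r_i×M_i×(M_i⁻¹ mod m_i) = 25×989×10 + 2×1333×22 + 6×713×31 = 247250 + 58652 + 132618 = 438520
438520 mod 30659 = 9294
x ≡ 9294 (mod 30659)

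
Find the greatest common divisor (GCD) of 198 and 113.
1

Using the Euclidean algorithm:
198 = 1 × 113 + 85
113 = 1 × 85 + 28
85 = 3 × 28 + 1
28 = 28 × 1 + 0

GCD(198, 113) = 1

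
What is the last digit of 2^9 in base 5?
9 = 8 + 1 (binary 1001). Repeated squaring mod 5: 2^1 ≡ 2; 2^2 ≡ 2² = 4 ≡ 4; 2^4 ≡ 4² = 16 ≡ 1; 2^8 ≡ 1² = 1 ≡ 1. Multiply: 2^9 = 2^8 × 2^1 ≡ 1 × 2 (mod 5): 1 × 2 = 2 ≡ 2. So 2^9 ≡ 2 (mod 5).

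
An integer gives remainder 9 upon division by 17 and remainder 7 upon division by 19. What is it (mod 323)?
M = 17 × 19 = 323. M₁ = 19, y₁ ≡ 9 (mod 17). M₂ = 17, y₂ ≡ 9 (mod 19). t = 9×19×9 + 7×17×9 ≡ 26 (mod 323). The smallest positive such number is 26.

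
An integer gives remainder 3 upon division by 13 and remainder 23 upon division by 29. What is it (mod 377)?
M = 13 × 29 = 377. M₁ = 29, y₁ ≡ 9 (mod 13). M₂ = 13, y₂ ≡ 9 (mod 29). x = 3×29×9 + 23×13×9 ≡ 81 (mod 377). The smallest positive such number is 81.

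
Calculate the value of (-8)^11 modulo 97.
Using repeated squaring. (-8) ≡ 89 (mod 97). 11 = 8 + 2 + 1 (binary 1011). Repeated squaring mod 97: 89^1 ≡ 89; 89^2 ≡ 89² = 7921 ≡ 64; 89^4 ≡ 64² = 4096 ≡ 22; 89^8 ≡ 22² = 484 ≡ 96. Multiply: (-8)^11 ≡ 89^8 × 89^2 × 89^1 ≡ 96 × 64 × 89 (mod 97): 96 × 64 = 6144 ≡ 33; 33 × 89 = 2937 ≡ 27. So (-8)^11 ≡ 27 (mod 97).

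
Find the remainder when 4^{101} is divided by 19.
By Fermat: 4^{18} ≡ 1 (mod 19). 101 = 5×18 + 11. So 4^{101} ≡ 4^{11} ≡ 16 (mod 19)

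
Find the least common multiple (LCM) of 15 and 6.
30

First find GCD(15, 6) using the Euclidean algorithm:
15 = 2 × 6 + 3
6 = 2 × 3 + 0
GCD(15, 6) = 3

LCM formula: LCM(a, b) = (a × b) / GCD(a, b)
LCM(15, 6) = (15 × 6) / 3
LCM(15, 6) = 90 / 3
LCM(15, 6) = 30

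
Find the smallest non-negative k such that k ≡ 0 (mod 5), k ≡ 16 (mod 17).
50

Using the Chinese Remainder Theorem:
M = product of moduli = 85
For equation 1: M_1 = 17, 17 ≡ 2 (mod 5), inverse of 17 mod 5 is 3 (check: 2 × 3 = 6 ≡ 1 (mod 5))
For equation 2: M_2 = 5, 5 ≡ 5 (mod 17), inverse of 5 mod 17 is 7 (check: 5 × 7 = 35 ≡ 1 (mod 17))
Combine: k ≡ Σ r_i×M_i×(M_i⁻¹ mod m_i) = 0×17×3 + 16×5×7 = 0 + 560 = 560
560 mod 85 = 50
k ≡ 50 (mod 85)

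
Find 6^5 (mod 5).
6 ≡ 1 (mod 5). 5 = 4 + 1 (binary 101). Repeated squaring mod 5: 1^1 ≡ 1; 1^2 ≡ 1² = 1 ≡ 1; 1^4 ≡ 1² = 1 ≡ 1. Multiply: 6^5 ≡ 1^4 × 1^1 ≡ 1 × 1 (mod 5): 1 × 1 = 1 ≡ 1. So 6^5 ≡ 1 (mod 5).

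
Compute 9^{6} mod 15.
6

Using successive squaring:
Binary expansion of 6: 110
Powers of 9 mod 15 (each is the square of the previous):
  9^1 ≡ 9 (mod 15)
  9^2 ≡ 9² = 81 ≡ 6 (mod 15)
  9^4 ≡ 6² = 36 ≡ 6 (mod 15)
6 = 4 + 2, so 9^6 = 9^4 × 9^2 ≡ 6 × 6 (mod 15)
Multiplying step by step:
  6 × 6 = 36 ≡ 6 (mod 15)
Result: 9^6 ≡ 6 (mod 15)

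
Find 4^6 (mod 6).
6 = 4 + 2 (binary 110). Repeated squaring mod 6: 4^1 ≡ 4; 4^2 ≡ 4² = 16 ≡ 4; 4^4 ≡ 4² = 16 ≡ 4. Multiply: 4^6 = 4^4 × 4^2 ≡ 4 × 4 (mod 6): 4 × 4 = 16 ≡ 4. So 4^6 ≡ 4 (mod 6).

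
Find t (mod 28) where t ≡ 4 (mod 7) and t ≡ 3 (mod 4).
M = 7 × 4 = 28. M₁ = 4, y₁ ≡ 2 (mod 7). M₂ = 7, y₂ ≡ 3 (mod 4). t = 4×4×2 + 3×7×3 ≡ 11 (mod 28)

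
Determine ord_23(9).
Powers of 9 mod 23: 9^1≡9, 9^2≡12, 9^3≡16, 9^4≡6, 9^5≡8, 9^6≡3, 9^7≡4, 9^8≡13, 9^9≡2, 9^10≡18, 9^11≡1. Order = 11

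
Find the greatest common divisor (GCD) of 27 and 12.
3

Using the Euclidean algorithm:
27 = 2 × 12 + 3
12 = 4 × 3 + 0

GCD(27, 12) = 3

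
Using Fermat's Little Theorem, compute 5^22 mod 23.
By Fermat's Little Theorem, 5^{22} ≡ 1 (mod 23) since 23 is prime and gcd(5, 23) = 1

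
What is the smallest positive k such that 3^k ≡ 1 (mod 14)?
Powers of 3 mod 14: 3^1≡3, 3^2≡9, 3^3≡13, 3^4≡11, 3^5≡5, 3^6≡1. Order = 6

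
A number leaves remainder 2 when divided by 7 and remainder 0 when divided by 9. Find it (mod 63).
M = 7 × 9 = 63. M₁ = 9, y₁ ≡ 4 (mod 7). M₂ = 7, y₂ ≡ 4 (mod 9). y = 2×9×4 + 0×7×4 ≡ 9 (mod 63)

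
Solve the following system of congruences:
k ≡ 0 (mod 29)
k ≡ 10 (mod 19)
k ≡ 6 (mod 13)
6090

Using the Chinese Remainder Theorem:
M = product of moduli = 7163
For equation 1: M_1 = 247, 247 ≡ 15 (mod 29), inverse of 247 mod 29 is 2 (check: 15 × 2 = 30 ≡ 1 (mod 29))
For equation 2: M_2 = 377, 377 ≡ 16 (mod 19), inverse of 377 mod 19 is 6 (check: 16 × 6 = 96 ≡ 1 (mod 19))
For equation 3: M_3 = 551, 551 ≡ 5 (mod 13), inverse of 551 mod 13 is 8 (check: 5 × 8 = 40 ≡ 1 (mod 13))
Combine: k ≡ Σ r_i×M_i×(M_i⁻¹ mod m_i) = 0×247×2 + 10×377×6 + 6×551×8 = 0 + 22620 + 26448 = 49068
49068 mod 7163 = 6090
k ≡ 6090 (mod 7163)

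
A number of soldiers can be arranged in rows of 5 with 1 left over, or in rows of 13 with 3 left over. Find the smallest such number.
M = 5 × 13 = 65. M₁ = 13, y₁ ≡ 2 (mod 5). M₂ = 5, y₂ ≡ 8 (mod 13). t = 1×13×2 + 3×5×8 ≡ 16 (mod 65). The smallest positive such number is 16.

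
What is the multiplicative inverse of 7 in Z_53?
7^(-1) ≡ 38 (mod 53). Verification: 7 × 38 = 266 ≡ 1 (mod 53)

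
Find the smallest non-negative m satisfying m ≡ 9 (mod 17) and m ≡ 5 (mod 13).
M = 17 × 13 = 221. M₁ = 13, y₁ ≡ 4 (mod 17). M₂ = 17, y₂ ≡ 10 (mod 13). m = 9×13×4 + 5×17×10 ≡ 213 (mod 221)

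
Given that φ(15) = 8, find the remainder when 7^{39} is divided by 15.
By Euler: 7^{8} ≡ 1 (mod 15) since gcd(7, 15) = 1. 39 = 4×8 + 7. So 7^{39} ≡ 7^{7} ≡ 13 (mod 15)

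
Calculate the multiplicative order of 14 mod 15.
Powers of 14 mod 15: 14^1≡14, 14^2≡1. Order = 2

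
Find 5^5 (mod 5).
5 ≡ 0 (mod 5). 5 = 4 + 1 (binary 101). Repeated squaring mod 5: 0^1 ≡ 0; 0^2 ≡ 0² = 0 ≡ 0; 0^4 ≡ 0² = 0 ≡ 0. Multiply: 5^5 ≡ 0^4 × 0^1 ≡ 0 × 0 (mod 5): 0 × 0 = 0 ≡ 0. So 5^5 ≡ 0 (mod 5).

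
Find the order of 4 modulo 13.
Powers of 4 mod 13: 4^1≡4, 4^2≡3, 4^3≡12, 4^4≡9, 4^5≡10, 4^6≡1. Order = 6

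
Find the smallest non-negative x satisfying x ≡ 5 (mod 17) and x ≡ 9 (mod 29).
M = 17 × 29 = 493. M₁ = 29, y₁ ≡ 10 (mod 17). M₂ = 17, y₂ ≡ 12 (mod 29). x = 5×29×10 + 9×17×12 ≡ 328 (mod 493)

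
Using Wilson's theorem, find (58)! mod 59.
By Wilson's theorem, (58)! ≡ -1 ≡ 58 (mod 59)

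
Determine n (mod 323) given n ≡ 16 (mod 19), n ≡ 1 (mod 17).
35

Using the Chinese Remainder Theorem:
M = product of moduli = 323
For equation 1: M_1 = 17, 17 ≡ 17 (mod 19), inverse of 17 mod 19 is 9 (check: 17 × 9 = 153 ≡ 1 (mod 19))
For equation 2: M_2 = 19, 19 ≡ 2 (mod 17), inverse of 19 mod 17 is 9 (check: 2 × 9 = 18 ≡ 1 (mod 17))
Combine: n ≡ Σ r_i×M_i×(M_i⁻¹ mod m_i) = 16×17×9 + 1×19×9 = 2448 + 171 = 2619
2619 mod 323 = 35
n ≡ 35 (mod 323)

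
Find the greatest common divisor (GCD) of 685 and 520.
5

Using the Euclidean algorithm:
685 = 1 × 520 + 165
520 = 3 × 165 + 25
165 = 6 × 25 + 15
25 = 1 × 15 + 10
15 = 1 × 10 + 5
10 = 2 × 5 + 0

GCD(685, 520) = 5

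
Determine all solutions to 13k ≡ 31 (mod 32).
27

Since gcd(13, 32) = 1 divides 31, a solution exists.
Multiply both sides by the inverse of 13 mod 32:
  13^(-1) mod 32 = 5
  x ≡ 5 × 31 ≡ 155 ≡ 27 (mod 32)
Verification: 13 × 27 = 351 = 10 × 32 + 31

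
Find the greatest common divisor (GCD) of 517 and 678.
1

Using the Euclidean algorithm:
517 = 0 × 678 + 517
678 = 1 × 517 + 161
517 = 3 × 161 + 34
161 = 4 × 34 + 25
34 = 1 × 25 + 9
25 = 2 × 9 + 7
9 = 1 × 7 + 2
7 = 3 × 2 + 1
2 = 2 × 1 + 0

GCD(517, 678) = 1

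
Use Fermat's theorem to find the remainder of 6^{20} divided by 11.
1

By Fermat's Little Theorem, a^(p-1) ≡ 1 (mod p) for prime p and gcd(a, p) = 1
Here p = 11, so 6^10 ≡ 1 (mod 11)
We can reduce the exponent: 20 mod 10 = 0
So 6^20 ≡ 6^0 (mod 11)
Computing: 6^0 mod 11 = 1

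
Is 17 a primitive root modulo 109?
No

To verify, check if 17^(108/q) ≢ 1 (mod 109) for each prime divisor q of 108
Divisors of 108 = 108: [1, 2, 3, 4, 6, 9, 12, 18, 27, 36, 54, 108]
  17^(108/2) = 17^54 ≡ 108 (mod 109)
  17^(108/3) = 17^36 ≡ 1 (mod 109)
Conclusion: 17 is not a primitive root modulo 109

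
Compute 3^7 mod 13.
7 = 4 + 2 + 1 (binary 111). Repeated squaring mod 13: 3^1 ≡ 3; 3^2 ≡ 3² = 9 ≡ 9; 3^4 ≡ 9² = 81 ≡ 3. Multiply: 3^7 = 3^4 × 3^2 × 3^1 ≡ 3 × 9 × 3 (mod 13): 3 × 9 = 27 ≡ 1; 1 × 3 = 3 ≡ 3. So 3^7 ≡ 3 (mod 13).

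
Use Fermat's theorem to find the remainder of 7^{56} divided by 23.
16

By Fermat's Little Theorem, a^(p-1) ≡ 1 (mod p) for prime p and gcd(a, p) = 1
Here p = 23, so 7^22 ≡ 1 (mod 23)
We can reduce the exponent: 56 mod 22 = 12
So 7^56 ≡ 7^12 (mod 23)
Computing: 7^12 mod 23 = 16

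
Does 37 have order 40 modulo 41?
p - 1 = 40 has prime divisors 2, 5. Check 37^(40/q) mod 41 for each: 37^(40/2) = 37^20 ≡ 1, 37^(40/5) = 37^8 ≡ 18 (mod 41). Since 37^20 ≡ 1 (mod 41), the order of 37 divides 20 (in fact the order is 5) ≠ 40, so it is not a primitive root.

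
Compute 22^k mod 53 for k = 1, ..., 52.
g^1, g^2, ..., g^{52} mod 53: {22, 7, 48, 49, 18, 25, 20, 16, 34, 6, 26, 42, 23, 29, 2, 44, 14, 43, 45, 36, 50, 40, 32, 15, 12, 52, 31, 46, 5, 4, 35, 28, 33, 37, 19, 47, 27, 11, 30, 24, 51, 9, 39, 10, 8, 17, 3, 13, 21, 38, 41, 1}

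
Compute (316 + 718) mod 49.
5

(316 + 718) = 1034
1034 mod 49 = 5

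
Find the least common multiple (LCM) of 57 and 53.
3021

First find GCD(57, 53) using the Euclidean algorithm:
57 = 1 × 53 + 4
53 = 13 × 4 + 1
4 = 4 × 1 + 0
GCD(57, 53) = 1

LCM formula: LCM(a, b) = (a × b) / GCD(a, b)
LCM(57, 53) = (57 × 53) / 1
LCM(57, 53) = 3021 / 1
LCM(57, 53) = 3021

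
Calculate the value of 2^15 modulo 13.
Using Fermat: 2^{12} ≡ 1 (mod 13). 15 ≡ 3 (mod 12). So 2^{15} ≡ 2^{3} ≡ 8 (mod 13)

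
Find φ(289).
272

Prime factorization: 289 = 17^2
Using the formula φ(n) = n × Π(1 - 1/p) for each prime factor p:
φ(289) = 289 × (1 - 1/17)
φ(289) = 272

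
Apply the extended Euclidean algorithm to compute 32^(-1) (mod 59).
Extended GCD: 32(24) + 59(-13) = 1. So 32^(-1) ≡ 24 ≡ 24 (mod 59). Verify: 32 × 24 = 768 ≡ 1 (mod 59)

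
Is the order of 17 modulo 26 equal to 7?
No, the actual order is 6, not 7.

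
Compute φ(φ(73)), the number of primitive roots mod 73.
Number of primitive roots mod 73 = φ(72) = 24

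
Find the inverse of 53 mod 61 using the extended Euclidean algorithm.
Extended GCD: 53(-23) + 61(20) = 1. So 53^(-1) ≡ 38 ≡ 38 (mod 61). Verify: 53 × 38 = 2014 ≡ 1 (mod 61)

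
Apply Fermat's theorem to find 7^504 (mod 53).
By Fermat: 7^{52} ≡ 1 (mod 53). 504 ≡ 36 (mod 52). So 7^{504} ≡ 7^{36} ≡ 36 (mod 53)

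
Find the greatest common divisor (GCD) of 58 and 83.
1

Using the Euclidean algorithm:
58 = 0 × 83 + 58
83 = 1 × 58 + 25
58 = 2 × 25 + 8
25 = 3 × 8 + 1
8 = 8 × 1 + 0

GCD(58, 83) = 1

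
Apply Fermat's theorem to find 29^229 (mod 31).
By Fermat: 29^{30} ≡ 1 (mod 31). 229 = 7×30 + 19. So 29^{229} ≡ 29^{19} ≡ 15 (mod 31)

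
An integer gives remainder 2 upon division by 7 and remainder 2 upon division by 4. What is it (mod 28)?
M = 7 × 4 = 28. M₁ = 4, y₁ ≡ 2 (mod 7). M₂ = 7, y₂ ≡ 3 (mod 4). z = 2×4×2 + 2×7×3 ≡ 2 (mod 28). The smallest positive such number is 2.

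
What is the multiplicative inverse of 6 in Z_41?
6^(-1) ≡ 7 (mod 41). Verification: 6 × 7 = 42 ≡ 1 (mod 41)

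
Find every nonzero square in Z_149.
QRs mod 149: {1, 4, 5, 6, 7, 9, 16, 17, 19, 20, 22, 24, 25, 26, 28, 29, 30, 31, 33, 35, 36, 37, 39, 42, 45, 46, 47, 49, 53, 54, 61, 63, 64, 67, 68, 69, 73, 76, 80, 81, 82, 85, 86, 88, 95, 96, 100, 102, 103, 104, 107, 110, 112, 113, 114, 116, 118, 119, 120, 121, 123, 124, 125, 127, 129, 130, 132, 133, 140, 142, 143, 144, 145, 148}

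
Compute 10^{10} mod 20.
0

Using successive squaring:
Binary expansion of 10: 1010
Powers of 10 mod 20 (each is the square of the previous):
  10^1 ≡ 10 (mod 20)
  10^2 ≡ 10² = 100 ≡ 0 (mod 20)
  10^4 ≡ 0² = 0 ≡ 0 (mod 20)
  10^8 ≡ 0² = 0 ≡ 0 (mod 20)
10 = 8 + 2, so 10^10 = 10^8 × 10^2 ≡ 0 × 0 (mod 20)
Multiplying step by step:
  0 × 0 = 0 ≡ 0 (mod 20)
Result: 10^10 ≡ 0 (mod 20)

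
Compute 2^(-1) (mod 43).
2^(-1) ≡ 22 (mod 43). Verification: 2 × 22 = 44 ≡ 1 (mod 43)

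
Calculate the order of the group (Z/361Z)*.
342

Prime factorization: 361 = 19^2
Using the formula φ(n) = n × Π(1 - 1/p) for each prime factor p:
φ(361) = 361 × (1 - 1/19)
φ(361) = 342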